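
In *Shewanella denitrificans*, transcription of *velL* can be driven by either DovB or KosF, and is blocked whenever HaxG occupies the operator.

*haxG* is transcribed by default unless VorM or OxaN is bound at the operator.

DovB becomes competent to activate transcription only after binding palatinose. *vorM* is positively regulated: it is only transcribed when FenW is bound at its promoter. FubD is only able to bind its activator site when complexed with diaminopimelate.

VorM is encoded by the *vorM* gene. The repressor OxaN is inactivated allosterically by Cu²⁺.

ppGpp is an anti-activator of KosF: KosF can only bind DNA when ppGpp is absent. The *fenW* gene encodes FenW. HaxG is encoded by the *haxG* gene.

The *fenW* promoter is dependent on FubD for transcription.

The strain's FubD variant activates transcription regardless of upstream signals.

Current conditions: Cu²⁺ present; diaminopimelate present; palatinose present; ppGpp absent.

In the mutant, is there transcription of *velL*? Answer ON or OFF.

Palatinose is present, so DovB is active.
ppGpp is absent, so KosF is active.
FubD is constitutively active in this strain.
No repressor is bound and FubD is active, so *fenW* is transcribed.
So FenW is produced and active.
No repressor is bound and FenW is active, so *vorM* is transcribed.
So VorM is produced and active.
Cu²⁺ is present, so OxaN is inactive.
With repressor VorM bound, *haxG* is not transcribed.
So HaxG is not produced.
Activator DovB is present, so *velL* is transcribed.

ON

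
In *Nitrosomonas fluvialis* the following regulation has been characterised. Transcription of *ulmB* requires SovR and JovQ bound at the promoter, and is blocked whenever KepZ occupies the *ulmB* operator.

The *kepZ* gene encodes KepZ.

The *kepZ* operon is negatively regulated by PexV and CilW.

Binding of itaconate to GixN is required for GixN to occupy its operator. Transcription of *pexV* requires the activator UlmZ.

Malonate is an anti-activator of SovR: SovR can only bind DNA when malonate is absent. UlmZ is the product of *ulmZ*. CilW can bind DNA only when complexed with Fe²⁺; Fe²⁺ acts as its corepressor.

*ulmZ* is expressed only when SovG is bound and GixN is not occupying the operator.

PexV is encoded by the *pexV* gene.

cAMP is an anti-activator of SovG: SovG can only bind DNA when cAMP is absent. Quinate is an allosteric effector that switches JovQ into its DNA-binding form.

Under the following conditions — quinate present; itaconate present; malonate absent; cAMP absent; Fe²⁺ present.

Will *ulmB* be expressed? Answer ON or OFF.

cAMP is absent, so SovG is active.
Itaconate is present, so GixN is active.
With repressor GixN bound, *ulmZ* is not transcribed.
So UlmZ is not produced.
Required activator UlmZ is absent, so *pexV* is not transcribed.
So PexV is not produced.
Fe²⁺ is present, so CilW is active.
With repressor CilW bound, *kepZ* is not transcribed.
So KepZ is not produced.
Malonate is absent, so SovR is active.
Quinate is present, so JovQ is active.
No repressor is bound and SovR and JovQ are active, so *ulmB* is transcribed.

ON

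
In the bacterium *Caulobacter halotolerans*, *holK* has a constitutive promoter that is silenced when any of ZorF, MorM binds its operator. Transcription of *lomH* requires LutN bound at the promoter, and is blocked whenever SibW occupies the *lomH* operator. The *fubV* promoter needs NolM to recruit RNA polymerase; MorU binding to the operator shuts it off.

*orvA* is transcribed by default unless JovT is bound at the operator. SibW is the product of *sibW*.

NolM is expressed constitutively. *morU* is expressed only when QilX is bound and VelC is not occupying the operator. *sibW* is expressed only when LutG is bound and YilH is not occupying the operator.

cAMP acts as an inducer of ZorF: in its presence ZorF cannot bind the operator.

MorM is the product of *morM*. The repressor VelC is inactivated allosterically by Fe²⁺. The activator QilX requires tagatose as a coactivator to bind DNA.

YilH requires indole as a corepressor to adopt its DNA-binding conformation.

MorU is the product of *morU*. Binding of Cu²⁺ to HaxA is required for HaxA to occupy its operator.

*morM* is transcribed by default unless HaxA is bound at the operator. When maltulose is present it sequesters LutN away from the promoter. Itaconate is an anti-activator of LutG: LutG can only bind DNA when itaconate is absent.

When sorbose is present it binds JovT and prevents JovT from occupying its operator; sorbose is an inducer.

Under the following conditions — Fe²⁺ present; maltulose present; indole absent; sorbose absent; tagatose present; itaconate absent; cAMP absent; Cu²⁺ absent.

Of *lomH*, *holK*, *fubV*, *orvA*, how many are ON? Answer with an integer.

Maltulose is present, so LutN is inactive.
Indole is absent, so YilH is inactive.
Itaconate is absent, so LutG is active.
No repressor is bound and LutG is active, so *sibW* is transcribed.
So SibW is produced and active.
With repressor SibW bound, *lomH* is not transcribed.
→ *lomH* is OFF.
cAMP is absent, so ZorF is active.
Cu²⁺ is absent, so HaxA is inactive.
With no repressor bound, *morM* is transcribed.
So MorM is produced and active.
With repressor ZorF bound, *holK* is not transcribed.
→ *holK* is OFF.
NolM is produced constitutively and is active.
Tagatose is present, so QilX is active.
Fe²⁺ is present, so VelC is inactive.
No repressor is bound and QilX is active, so *morU* is transcribed.
So MorU is produced and active.
With repressor MorU bound, *fubV* is not transcribed.
→ *fubV* is OFF.
Sorbose is absent, so JovT is active.
With repressor JovT bound, *orvA* is not transcribed.
→ *orvA* is OFF.
0 of the 4 genes are transcribed.

0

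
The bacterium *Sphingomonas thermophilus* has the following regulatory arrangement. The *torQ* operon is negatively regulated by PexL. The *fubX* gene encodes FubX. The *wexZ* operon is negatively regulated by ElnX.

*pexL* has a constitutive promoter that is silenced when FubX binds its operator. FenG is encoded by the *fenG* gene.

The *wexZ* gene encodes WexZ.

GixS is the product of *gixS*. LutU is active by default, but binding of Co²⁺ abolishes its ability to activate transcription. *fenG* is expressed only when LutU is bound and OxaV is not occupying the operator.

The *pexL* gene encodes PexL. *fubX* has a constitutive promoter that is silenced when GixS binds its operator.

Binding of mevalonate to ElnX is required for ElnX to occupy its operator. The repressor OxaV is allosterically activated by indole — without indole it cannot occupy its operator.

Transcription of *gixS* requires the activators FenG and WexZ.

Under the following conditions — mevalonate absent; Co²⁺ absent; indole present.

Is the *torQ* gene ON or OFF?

ON

Indole is present, so OxaV is active.
Co²⁺ is absent, so LutU is active.
With repressor OxaV bound, *fenG* is not transcribed.
So FenG is not produced.
Mevalonate is absent, so ElnX is inactive.
With no repressor bound, *wexZ* is transcribed.
So WexZ is produced and active.
Required activator FenG is absent, so *gixS* is not transcribed.
So GixS is not produced.
With no repressor bound, *fubX* is transcribed.
So FubX is produced and active.
With repressor FubX bound, *pexL* is not transcribed.
So PexL is not produced.
With no repressor bound, *torQ* is transcribed.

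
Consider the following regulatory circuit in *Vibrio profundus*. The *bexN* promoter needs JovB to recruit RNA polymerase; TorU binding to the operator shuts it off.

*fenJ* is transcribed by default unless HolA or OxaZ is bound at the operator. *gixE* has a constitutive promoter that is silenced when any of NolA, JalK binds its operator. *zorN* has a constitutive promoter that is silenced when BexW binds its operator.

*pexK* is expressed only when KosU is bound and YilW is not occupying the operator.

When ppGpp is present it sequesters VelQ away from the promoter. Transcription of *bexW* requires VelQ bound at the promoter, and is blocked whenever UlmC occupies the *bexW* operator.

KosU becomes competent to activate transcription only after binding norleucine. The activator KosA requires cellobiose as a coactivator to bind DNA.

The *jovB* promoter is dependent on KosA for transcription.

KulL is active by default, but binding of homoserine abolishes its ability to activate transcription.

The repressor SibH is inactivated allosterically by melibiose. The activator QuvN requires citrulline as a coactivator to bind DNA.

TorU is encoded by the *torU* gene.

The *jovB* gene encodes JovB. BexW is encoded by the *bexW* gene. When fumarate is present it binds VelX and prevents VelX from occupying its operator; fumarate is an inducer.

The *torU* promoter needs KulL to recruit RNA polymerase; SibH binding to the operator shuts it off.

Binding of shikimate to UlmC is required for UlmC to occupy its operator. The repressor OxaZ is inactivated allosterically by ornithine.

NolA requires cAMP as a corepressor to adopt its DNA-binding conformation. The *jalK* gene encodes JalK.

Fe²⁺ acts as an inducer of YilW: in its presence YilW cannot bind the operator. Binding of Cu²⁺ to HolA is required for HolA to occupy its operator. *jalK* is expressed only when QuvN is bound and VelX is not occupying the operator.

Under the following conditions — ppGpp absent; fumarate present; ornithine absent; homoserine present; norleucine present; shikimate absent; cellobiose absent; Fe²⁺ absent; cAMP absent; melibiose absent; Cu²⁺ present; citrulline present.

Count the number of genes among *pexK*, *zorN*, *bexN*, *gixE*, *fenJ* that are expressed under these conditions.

Fe²⁺ is absent, so YilW is active.
Norleucine is present, so KosU is active.
With repressor YilW bound, *pexK* is not transcribed.
→ *pexK* is OFF.
ppGpp is absent, so VelQ is active.
Shikimate is absent, so UlmC is inactive.
No repressor is bound and VelQ is active, so *bexW* is transcribed.
So BexW is produced and active.
With repressor BexW bound, *zorN* is not transcribed.
→ *zorN* is OFF.
Homoserine is present, so KulL is inactive.
Melibiose is absent, so SibH is active.
With repressor SibH bound, *torU* is not transcribed.
So TorU is not produced.
Cellobiose is absent, so KosA is inactive.
Required activator KosA is absent, so *jovB* is not transcribed.
So JovB is not produced.
Required activator JovB is absent, so *bexN* is not transcribed.
→ *bexN* is OFF.
cAMP is absent, so NolA is inactive.
Fumarate is present, so VelX is inactive.
Citrulline is present, so QuvN is active.
No repressor is bound and QuvN is active, so *jalK* is transcribed.
So JalK is produced and active.
With repressor JalK bound, *gixE* is not transcribed.
→ *gixE* is OFF.
Cu²⁺ is present, so HolA is active.
Ornithine is absent, so OxaZ is active.
With repressor HolA bound, *fenJ* is not transcribed.
→ *fenJ* is OFF.
0 of the 5 genes are transcribed.

0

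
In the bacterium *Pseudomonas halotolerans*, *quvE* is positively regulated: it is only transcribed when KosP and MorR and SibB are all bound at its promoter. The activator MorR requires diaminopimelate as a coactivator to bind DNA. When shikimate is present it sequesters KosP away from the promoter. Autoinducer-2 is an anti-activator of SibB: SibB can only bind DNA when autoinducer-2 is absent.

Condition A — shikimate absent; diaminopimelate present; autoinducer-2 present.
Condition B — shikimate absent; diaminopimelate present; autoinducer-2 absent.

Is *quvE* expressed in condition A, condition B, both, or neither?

Condition A:
Shikimate is absent, so KosP is active.
Diaminopimelate is present, so MorR is active.
Autoinducer-2 is present, so SibB is inactive.
Required activator SibB is absent, so *quvE* is not transcribed.
→ *quvE* is OFF in A.
Condition B:
Shikimate is absent, so KosP is active.
Diaminopimelate is present, so MorR is active.
Autoinducer-2 is absent, so SibB is active.
No repressor is bound and KosP and MorR and SibB are active, so *quvE* is transcribed.
→ *quvE* is ON in B.

B only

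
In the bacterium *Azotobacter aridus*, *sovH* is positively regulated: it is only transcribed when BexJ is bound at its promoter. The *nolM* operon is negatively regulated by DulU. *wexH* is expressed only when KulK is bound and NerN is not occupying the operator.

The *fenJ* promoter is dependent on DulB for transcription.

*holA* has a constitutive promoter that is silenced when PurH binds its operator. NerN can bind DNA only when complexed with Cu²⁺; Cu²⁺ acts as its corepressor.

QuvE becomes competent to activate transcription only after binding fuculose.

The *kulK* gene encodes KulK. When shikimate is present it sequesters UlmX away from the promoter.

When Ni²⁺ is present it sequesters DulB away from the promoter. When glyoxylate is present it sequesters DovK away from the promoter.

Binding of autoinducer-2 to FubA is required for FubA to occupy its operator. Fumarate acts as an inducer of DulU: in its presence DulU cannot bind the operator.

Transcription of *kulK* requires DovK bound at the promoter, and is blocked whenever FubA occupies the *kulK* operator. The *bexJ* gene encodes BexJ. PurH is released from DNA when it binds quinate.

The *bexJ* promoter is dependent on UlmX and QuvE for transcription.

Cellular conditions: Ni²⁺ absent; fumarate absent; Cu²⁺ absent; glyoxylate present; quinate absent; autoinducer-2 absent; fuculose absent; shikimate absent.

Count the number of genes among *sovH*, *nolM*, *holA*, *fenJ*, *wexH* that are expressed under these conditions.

1

Shikimate is absent, so UlmX is active.
Fuculose is absent, so QuvE is inactive.
Required activator QuvE is absent, so *bexJ* is not transcribed.
So BexJ is not produced.
Required activator BexJ is absent, so *sovH* is not transcribed.
→ *sovH* is OFF.
Fumarate is absent, so DulU is active.
With repressor DulU bound, *nolM* is not transcribed.
→ *nolM* is OFF.
Quinate is absent, so PurH is active.
With repressor PurH bound, *holA* is not transcribed.
→ *holA* is OFF.
Ni²⁺ is absent, so DulB is active.
No repressor is bound and DulB is active, so *fenJ* is transcribed.
→ *fenJ* is ON.
Cu²⁺ is absent, so NerN is inactive.
Autoinducer-2 is absent, so FubA is inactive.
Glyoxylate is present, so DovK is inactive.
Required activator DovK is absent, so *kulK* is not transcribed.
So KulK is not produced.
Required activator KulK is absent, so *wexH* is not transcribed.
→ *wexH* is OFF.
1 of the 5 genes is transcribed.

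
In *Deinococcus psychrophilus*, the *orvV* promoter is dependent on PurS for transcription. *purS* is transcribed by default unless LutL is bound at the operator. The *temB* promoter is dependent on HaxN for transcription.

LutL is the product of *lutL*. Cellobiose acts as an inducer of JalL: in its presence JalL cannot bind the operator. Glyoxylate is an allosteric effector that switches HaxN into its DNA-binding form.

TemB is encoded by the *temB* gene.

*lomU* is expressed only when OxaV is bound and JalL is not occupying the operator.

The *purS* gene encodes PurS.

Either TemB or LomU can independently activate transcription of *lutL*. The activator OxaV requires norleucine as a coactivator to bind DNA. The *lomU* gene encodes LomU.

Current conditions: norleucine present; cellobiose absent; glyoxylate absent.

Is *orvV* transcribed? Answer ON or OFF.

Glyoxylate is absent, so HaxN is inactive.
Required activator HaxN is absent, so *temB* is not transcribed.
So TemB is not produced.
Cellobiose is absent, so JalL is active.
Norleucine is present, so OxaV is active.
With repressor JalL bound, *lomU* is not transcribed.
So LomU is not produced.
No activator is available at the *lutL* promoter, so *lutL* is not transcribed.
So LutL is not produced.
With no repressor bound, *purS* is transcribed.
So PurS is produced and active.
No repressor is bound and PurS is active, so *orvV* is transcribed.

ON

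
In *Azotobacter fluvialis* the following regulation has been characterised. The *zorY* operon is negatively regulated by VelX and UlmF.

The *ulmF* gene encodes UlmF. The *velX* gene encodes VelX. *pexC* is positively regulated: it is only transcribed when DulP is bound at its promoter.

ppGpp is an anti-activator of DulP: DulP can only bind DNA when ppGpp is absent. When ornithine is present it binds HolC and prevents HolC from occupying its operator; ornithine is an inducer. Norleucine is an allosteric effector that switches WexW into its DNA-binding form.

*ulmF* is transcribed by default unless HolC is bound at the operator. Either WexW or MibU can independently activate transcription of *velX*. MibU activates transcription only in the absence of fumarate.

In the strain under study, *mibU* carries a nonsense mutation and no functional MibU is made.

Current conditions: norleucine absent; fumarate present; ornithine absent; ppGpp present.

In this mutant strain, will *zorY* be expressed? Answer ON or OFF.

ON

Norleucine is absent, so WexW is inactive.
MibU is non-functional in this strain, so it has no effect.
No activator is available at the *velX* promoter, so *velX* is not transcribed.
So VelX is not produced.
Ornithine is absent, so HolC is active.
With repressor HolC bound, *ulmF* is not transcribed.
So UlmF is not produced.
With no repressor bound, *zorY* is transcribed.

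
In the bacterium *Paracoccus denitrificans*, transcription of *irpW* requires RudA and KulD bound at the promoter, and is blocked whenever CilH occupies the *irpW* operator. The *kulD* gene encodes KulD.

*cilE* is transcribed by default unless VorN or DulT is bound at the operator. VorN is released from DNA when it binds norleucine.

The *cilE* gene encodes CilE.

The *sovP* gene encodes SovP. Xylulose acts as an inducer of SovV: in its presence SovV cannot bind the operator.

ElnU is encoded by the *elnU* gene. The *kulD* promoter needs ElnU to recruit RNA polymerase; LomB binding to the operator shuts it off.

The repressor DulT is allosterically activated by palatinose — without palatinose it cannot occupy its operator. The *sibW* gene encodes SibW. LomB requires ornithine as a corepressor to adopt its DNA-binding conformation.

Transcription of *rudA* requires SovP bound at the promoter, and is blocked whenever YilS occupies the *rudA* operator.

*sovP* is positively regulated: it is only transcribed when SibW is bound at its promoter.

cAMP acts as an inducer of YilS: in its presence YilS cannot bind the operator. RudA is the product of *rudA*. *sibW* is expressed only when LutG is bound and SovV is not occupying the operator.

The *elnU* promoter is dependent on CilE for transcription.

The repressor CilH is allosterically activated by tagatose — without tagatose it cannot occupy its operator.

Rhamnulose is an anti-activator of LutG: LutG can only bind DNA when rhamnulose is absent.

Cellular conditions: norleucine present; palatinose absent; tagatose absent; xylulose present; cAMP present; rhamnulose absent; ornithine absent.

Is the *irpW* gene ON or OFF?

Xylulose is present, so SovV is inactive.
Rhamnulose is absent, so LutG is active.
No repressor is bound and LutG is active, so *sibW* is transcribed.
So SibW is produced and active.
No repressor is bound and SibW is active, so *sovP* is transcribed.
So SovP is produced and active.
cAMP is present, so YilS is inactive.
No repressor is bound and SovP is active, so *rudA* is transcribed.
So RudA is produced and active.
Tagatose is absent, so CilH is inactive.
Ornithine is absent, so LomB is inactive.
Norleucine is present, so VorN is inactive.
Palatinose is absent, so DulT is inactive.
With no repressor bound, *cilE* is transcribed.
So CilE is produced and active.
No repressor is bound and CilE is active, so *elnU* is transcribed.
So ElnU is produced and active.
No repressor is bound and ElnU is active, so *kulD* is transcribed.
So KulD is produced and active.
No repressor is bound and RudA and KulD are active, so *irpW* is transcribed.

ON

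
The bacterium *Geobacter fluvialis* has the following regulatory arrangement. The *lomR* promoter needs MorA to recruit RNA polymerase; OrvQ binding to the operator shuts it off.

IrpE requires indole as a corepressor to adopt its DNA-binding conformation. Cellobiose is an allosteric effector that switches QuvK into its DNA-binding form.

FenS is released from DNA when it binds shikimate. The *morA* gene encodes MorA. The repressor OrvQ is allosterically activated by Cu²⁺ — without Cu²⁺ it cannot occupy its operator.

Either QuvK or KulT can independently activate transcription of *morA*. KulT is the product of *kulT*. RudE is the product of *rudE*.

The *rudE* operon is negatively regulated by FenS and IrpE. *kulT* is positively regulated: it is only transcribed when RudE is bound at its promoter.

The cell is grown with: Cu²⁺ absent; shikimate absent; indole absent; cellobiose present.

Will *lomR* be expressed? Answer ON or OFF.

ON

Cellobiose is present, so QuvK is active.
Shikimate is absent, so FenS is active.
Indole is absent, so IrpE is inactive.
With repressor FenS bound, *rudE* is not transcribed.
So RudE is not produced.
Required activator RudE is absent, so *kulT* is not transcribed.
So KulT is not produced.
Activator QuvK is present, so *morA* is transcribed.
So MorA is produced and active.
Cu²⁺ is absent, so OrvQ is inactive.
No repressor is bound and MorA is active, so *lomR* is transcribed.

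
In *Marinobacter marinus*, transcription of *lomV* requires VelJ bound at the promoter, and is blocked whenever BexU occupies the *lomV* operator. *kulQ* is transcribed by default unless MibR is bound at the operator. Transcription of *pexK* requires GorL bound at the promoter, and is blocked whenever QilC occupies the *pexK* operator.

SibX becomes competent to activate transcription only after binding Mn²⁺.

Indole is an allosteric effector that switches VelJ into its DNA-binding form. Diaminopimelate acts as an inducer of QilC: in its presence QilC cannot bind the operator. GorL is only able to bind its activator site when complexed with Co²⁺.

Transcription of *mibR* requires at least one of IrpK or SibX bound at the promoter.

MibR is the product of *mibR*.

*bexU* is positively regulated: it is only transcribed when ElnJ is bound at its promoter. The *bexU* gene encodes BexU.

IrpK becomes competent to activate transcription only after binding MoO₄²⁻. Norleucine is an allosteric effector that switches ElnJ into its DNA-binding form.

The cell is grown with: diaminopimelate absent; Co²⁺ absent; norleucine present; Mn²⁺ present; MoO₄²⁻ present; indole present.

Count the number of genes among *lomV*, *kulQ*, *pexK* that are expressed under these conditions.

Indole is present, so VelJ is active.
Norleucine is present, so ElnJ is active.
No repressor is bound and ElnJ is active, so *bexU* is transcribed.
So BexU is produced and active.
With repressor BexU bound, *lomV* is not transcribed.
→ *lomV* is OFF.
MoO₄²⁻ is present, so IrpK is active.
Mn²⁺ is present, so SibX is active.
Activator IrpK is present, so *mibR* is transcribed.
So MibR is produced and active.
With repressor MibR bound, *kulQ* is not transcribed.
→ *kulQ* is OFF.
Co²⁺ is absent, so GorL is inactive.
Diaminopimelate is absent, so QilC is active.
With repressor QilC bound, *pexK* is not transcribed.
→ *pexK* is OFF.
0 of the 3 genes are transcribed.

0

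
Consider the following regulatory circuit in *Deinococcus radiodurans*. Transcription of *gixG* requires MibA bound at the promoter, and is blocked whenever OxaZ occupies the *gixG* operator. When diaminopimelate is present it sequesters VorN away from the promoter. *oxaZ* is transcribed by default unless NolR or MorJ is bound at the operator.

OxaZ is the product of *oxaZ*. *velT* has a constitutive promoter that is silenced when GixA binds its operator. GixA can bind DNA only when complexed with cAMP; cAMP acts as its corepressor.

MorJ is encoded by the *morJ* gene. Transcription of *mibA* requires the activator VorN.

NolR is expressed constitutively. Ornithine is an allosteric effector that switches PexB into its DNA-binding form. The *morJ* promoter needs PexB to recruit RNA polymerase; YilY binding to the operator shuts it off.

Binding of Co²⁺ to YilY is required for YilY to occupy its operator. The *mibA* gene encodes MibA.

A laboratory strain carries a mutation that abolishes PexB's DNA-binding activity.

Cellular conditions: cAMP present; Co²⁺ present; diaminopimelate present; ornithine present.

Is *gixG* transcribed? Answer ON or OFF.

OFF

NolR is produced constitutively and is active.
Co²⁺ is present, so YilY is active.
PexB is non-functional in this strain, so it has no effect.
With repressor YilY bound, *morJ* is not transcribed.
So MorJ is not produced.
With repressor NolR bound, *oxaZ* is not transcribed.
So OxaZ is not produced.
Diaminopimelate is present, so VorN is inactive.
Required activator VorN is absent, so *mibA* is not transcribed.
So MibA is not produced.
Required activator MibA is absent, so *gixG* is not transcribed.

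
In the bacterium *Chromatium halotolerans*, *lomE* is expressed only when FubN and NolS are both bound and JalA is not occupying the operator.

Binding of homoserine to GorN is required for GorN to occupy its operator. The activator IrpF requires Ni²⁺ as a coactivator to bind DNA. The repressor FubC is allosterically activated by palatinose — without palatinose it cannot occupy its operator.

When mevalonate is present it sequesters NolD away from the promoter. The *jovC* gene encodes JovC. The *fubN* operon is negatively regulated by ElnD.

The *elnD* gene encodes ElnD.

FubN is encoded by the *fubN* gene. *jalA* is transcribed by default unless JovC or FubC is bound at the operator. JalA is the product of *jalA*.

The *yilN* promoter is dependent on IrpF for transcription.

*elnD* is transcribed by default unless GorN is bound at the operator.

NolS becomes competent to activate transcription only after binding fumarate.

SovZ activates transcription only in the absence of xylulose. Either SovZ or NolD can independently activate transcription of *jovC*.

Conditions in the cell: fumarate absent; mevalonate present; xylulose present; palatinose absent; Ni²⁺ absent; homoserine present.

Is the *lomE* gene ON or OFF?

Xylulose is present, so SovZ is inactive.
Mevalonate is present, so NolD is inactive.
No activator is available at the *jovC* promoter, so *jovC* is not transcribed.
So JovC is not produced.
Palatinose is absent, so FubC is inactive.
With no repressor bound, *jalA* is transcribed.
So JalA is produced and active.
Homoserine is present, so GorN is active.
With repressor GorN bound, *elnD* is not transcribed.
So ElnD is not produced.
With no repressor bound, *fubN* is transcribed.
So FubN is produced and active.
Fumarate is absent, so NolS is inactive.
With repressor JalA bound, *lomE* is not transcribed.

OFF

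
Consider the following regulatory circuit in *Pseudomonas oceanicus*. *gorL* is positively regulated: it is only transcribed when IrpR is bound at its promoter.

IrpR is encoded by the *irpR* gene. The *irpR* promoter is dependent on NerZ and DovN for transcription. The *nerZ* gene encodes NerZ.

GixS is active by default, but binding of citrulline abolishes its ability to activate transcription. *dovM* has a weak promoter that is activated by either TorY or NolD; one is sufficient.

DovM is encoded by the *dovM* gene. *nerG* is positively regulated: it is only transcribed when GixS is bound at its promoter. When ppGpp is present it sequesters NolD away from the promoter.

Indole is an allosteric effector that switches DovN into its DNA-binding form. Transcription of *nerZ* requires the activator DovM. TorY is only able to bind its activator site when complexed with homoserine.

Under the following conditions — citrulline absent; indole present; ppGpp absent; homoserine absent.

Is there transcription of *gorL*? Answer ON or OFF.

ON

Homoserine is absent, so TorY is inactive.
ppGpp is absent, so NolD is active.
Activator NolD is present, so *dovM* is transcribed.
So DovM is produced and active.
No repressor is bound and DovM is active, so *nerZ* is transcribed.
So NerZ is produced and active.
Indole is present, so DovN is active.
No repressor is bound and NerZ and DovN are active, so *irpR* is transcribed.
So IrpR is produced and active.
No repressor is bound and IrpR is active, so *gorL* is transcribed.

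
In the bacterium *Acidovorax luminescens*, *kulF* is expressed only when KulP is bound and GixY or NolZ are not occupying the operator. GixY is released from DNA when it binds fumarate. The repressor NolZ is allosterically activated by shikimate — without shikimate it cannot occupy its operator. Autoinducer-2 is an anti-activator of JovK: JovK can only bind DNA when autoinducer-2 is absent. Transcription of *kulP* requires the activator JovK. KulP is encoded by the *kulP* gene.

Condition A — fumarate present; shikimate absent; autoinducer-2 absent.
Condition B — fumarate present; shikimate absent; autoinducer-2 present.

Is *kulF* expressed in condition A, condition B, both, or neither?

A only

Condition A:
Fumarate is present, so GixY is inactive.
Shikimate is absent, so NolZ is inactive.
Autoinducer-2 is absent, so JovK is active.
No repressor is bound and JovK is active, so *kulP* is transcribed.
So KulP is produced and active.
No repressor is bound and KulP is active, so *kulF* is transcribed.
→ *kulF* is ON in A.
Condition B:
Fumarate is present, so GixY is inactive.
Shikimate is absent, so NolZ is inactive.
Autoinducer-2 is present, so JovK is inactive.
Required activator JovK is absent, so *kulP* is not transcribed.
So KulP is not produced.
Required activator KulP is absent, so *kulF* is not transcribed.
→ *kulF* is OFF in B.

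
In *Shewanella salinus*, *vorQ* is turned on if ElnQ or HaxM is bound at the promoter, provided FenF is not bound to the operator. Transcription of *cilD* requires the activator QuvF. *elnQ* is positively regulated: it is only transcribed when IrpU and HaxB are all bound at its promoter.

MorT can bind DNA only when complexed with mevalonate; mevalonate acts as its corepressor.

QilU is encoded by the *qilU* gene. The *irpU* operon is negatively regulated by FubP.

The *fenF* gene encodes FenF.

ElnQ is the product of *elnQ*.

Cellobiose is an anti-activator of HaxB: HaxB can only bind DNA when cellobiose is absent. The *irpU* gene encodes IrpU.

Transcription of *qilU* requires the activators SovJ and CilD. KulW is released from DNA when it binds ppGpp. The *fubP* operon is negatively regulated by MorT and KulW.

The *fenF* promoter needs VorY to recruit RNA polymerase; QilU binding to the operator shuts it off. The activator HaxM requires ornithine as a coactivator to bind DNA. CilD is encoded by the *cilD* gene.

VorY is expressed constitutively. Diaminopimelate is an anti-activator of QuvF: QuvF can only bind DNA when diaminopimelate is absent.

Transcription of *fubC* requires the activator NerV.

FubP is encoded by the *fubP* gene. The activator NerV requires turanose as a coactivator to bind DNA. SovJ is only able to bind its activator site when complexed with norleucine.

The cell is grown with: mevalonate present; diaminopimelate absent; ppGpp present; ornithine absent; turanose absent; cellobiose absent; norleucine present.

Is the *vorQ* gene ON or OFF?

ON

Mevalonate is present, so MorT is active.
ppGpp is present, so KulW is inactive.
With repressor MorT bound, *fubP* is not transcribed.
So FubP is not produced.
With no repressor bound, *irpU* is transcribed.
So IrpU is produced and active.
Cellobiose is absent, so HaxB is active.
No repressor is bound and IrpU and HaxB are active, so *elnQ* is transcribed.
So ElnQ is produced and active.
Ornithine is absent, so HaxM is inactive.
Norleucine is present, so SovJ is active.
Diaminopimelate is absent, so QuvF is active.
No repressor is bound and QuvF is active, so *cilD* is transcribed.
So CilD is produced and active.
No repressor is bound and SovJ and CilD are active, so *qilU* is transcribed.
So QilU is produced and active.
VorY is produced constitutively and is active.
With repressor QilU bound, *fenF* is not transcribed.
So FenF is not produced.
Activator ElnQ is present, so *vorQ* is transcribed.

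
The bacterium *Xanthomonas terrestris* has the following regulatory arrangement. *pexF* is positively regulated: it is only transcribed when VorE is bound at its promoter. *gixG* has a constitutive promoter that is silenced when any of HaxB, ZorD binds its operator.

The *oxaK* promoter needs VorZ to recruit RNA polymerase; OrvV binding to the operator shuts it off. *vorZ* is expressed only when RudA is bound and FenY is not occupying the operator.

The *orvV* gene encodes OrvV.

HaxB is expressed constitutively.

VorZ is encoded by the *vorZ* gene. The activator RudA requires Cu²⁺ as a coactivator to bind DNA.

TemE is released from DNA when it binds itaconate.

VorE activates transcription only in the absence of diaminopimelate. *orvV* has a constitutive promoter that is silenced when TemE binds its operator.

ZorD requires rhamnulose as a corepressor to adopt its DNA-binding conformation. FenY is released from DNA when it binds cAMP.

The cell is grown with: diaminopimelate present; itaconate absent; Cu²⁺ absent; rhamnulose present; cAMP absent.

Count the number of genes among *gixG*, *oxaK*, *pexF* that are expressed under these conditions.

0

HaxB is produced constitutively and is active.
Rhamnulose is present, so ZorD is active.
With repressor HaxB bound, *gixG* is not transcribed.
→ *gixG* is OFF.
Itaconate is absent, so TemE is active.
With repressor TemE bound, *orvV* is not transcribed.
So OrvV is not produced.
cAMP is absent, so FenY is active.
Cu²⁺ is absent, so RudA is inactive.
With repressor FenY bound, *vorZ* is not transcribed.
So VorZ is not produced.
Required activator VorZ is absent, so *oxaK* is not transcribed.
→ *oxaK* is OFF.
Diaminopimelate is present, so VorE is inactive.
Required activator VorE is absent, so *pexF* is not transcribed.
→ *pexF* is OFF.
0 of the 3 genes are transcribed.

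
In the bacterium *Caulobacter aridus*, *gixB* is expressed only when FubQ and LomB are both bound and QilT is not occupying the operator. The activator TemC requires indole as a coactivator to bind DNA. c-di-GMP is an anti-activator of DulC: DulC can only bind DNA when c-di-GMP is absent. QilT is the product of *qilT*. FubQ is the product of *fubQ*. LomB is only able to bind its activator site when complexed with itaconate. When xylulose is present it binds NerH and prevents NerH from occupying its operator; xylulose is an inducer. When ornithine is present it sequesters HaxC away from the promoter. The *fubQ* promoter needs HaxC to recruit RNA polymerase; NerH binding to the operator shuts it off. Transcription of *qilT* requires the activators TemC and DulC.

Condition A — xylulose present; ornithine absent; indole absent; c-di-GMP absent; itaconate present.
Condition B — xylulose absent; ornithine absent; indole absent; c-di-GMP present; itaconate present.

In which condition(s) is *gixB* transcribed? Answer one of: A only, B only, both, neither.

Condition A:
Xylulose is present, so NerH is inactive.
Ornithine is absent, so HaxC is active.
No repressor is bound and HaxC is active, so *fubQ* is transcribed.
So FubQ is produced and active.
Indole is absent, so TemC is inactive.
c-di-GMP is absent, so DulC is active.
Required activator TemC is absent, so *qilT* is not transcribed.
So QilT is not produced.
Itaconate is present, so LomB is active.
No repressor is bound and FubQ and LomB are active, so *gixB* is transcribed.
→ *gixB* is ON in A.
Condition B:
Xylulose is absent, so NerH is active.
Ornithine is absent, so HaxC is active.
With repressor NerH bound, *fubQ* is not transcribed.
So FubQ is not produced.
Indole is absent, so TemC is inactive.
c-di-GMP is present, so DulC is inactive.
Required activator TemC is absent, so *qilT* is not transcribed.
So QilT is not produced.
Itaconate is present, so LomB is active.
Required activator FubQ is absent, so *gixB* is not transcribed.
→ *gixB* is OFF in B.

A only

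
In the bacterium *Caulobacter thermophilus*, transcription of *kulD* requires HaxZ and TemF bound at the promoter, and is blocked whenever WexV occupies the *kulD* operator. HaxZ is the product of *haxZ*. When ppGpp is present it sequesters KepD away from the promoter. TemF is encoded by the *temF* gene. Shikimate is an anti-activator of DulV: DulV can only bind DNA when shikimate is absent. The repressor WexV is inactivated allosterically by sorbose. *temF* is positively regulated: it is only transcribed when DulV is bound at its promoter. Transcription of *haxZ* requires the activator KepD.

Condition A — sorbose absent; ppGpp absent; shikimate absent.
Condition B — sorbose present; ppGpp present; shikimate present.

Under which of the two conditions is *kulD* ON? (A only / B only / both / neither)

neither

Condition A:
Sorbose is absent, so WexV is active.
ppGpp is absent, so KepD is active.
No repressor is bound and KepD is active, so *haxZ* is transcribed.
So HaxZ is produced and active.
Shikimate is absent, so DulV is active.
No repressor is bound and DulV is active, so *temF* is transcribed.
So TemF is produced and active.
With repressor WexV bound, *kulD* is not transcribed.
→ *kulD* is OFF in A.
Condition B:
Sorbose is present, so WexV is inactive.
ppGpp is present, so KepD is inactive.
Required activator KepD is absent, so *haxZ* is not transcribed.
So HaxZ is not produced.
Shikimate is present, so DulV is inactive.
Required activator DulV is absent, so *temF* is not transcribed.
So TemF is not produced.
Required activator HaxZ is absent, so *kulD* is not transcribed.
→ *kulD* is OFF in B.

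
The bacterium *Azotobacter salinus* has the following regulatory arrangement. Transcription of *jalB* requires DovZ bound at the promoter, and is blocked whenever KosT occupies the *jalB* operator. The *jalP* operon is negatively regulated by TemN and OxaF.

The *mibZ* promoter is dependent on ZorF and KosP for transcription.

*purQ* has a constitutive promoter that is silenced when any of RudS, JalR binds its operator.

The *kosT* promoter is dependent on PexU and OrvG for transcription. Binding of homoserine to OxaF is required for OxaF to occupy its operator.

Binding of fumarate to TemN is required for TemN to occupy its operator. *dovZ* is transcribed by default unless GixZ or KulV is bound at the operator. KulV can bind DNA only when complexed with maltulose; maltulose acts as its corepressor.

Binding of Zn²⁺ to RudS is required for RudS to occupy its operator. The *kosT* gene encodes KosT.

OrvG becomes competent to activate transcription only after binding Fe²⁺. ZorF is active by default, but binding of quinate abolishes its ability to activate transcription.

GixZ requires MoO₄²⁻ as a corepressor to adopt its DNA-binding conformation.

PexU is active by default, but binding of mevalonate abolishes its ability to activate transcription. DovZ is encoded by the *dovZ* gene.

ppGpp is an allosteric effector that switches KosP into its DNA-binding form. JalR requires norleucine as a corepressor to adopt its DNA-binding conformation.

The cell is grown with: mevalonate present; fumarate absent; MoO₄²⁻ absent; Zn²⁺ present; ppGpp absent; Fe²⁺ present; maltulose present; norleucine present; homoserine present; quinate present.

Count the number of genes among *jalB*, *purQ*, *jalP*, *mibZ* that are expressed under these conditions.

Mevalonate is present, so PexU is inactive.
Fe²⁺ is present, so OrvG is active.
Required activator PexU is absent, so *kosT* is not transcribed.
So KosT is not produced.
MoO₄²⁻ is absent, so GixZ is inactive.
Maltulose is present, so KulV is active.
With repressor KulV bound, *dovZ* is not transcribed.
So DovZ is not produced.
Required activator DovZ is absent, so *jalB* is not transcribed.
→ *jalB* is OFF.
Zn²⁺ is present, so RudS is active.
Norleucine is present, so JalR is active.
With repressor RudS bound, *purQ* is not transcribed.
→ *purQ* is OFF.
Fumarate is absent, so TemN is inactive.
Homoserine is present, so OxaF is active.
With repressor OxaF bound, *jalP* is not transcribed.
→ *jalP* is OFF.
Quinate is present, so ZorF is inactive.
ppGpp is absent, so KosP is inactive.
Required activator ZorF is absent, so *mibZ* is not transcribed.
→ *mibZ* is OFF.
0 of the 4 genes are transcribed.

0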